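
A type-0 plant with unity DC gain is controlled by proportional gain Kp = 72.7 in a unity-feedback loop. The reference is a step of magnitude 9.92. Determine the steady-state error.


e_ss = R/(1 + Kp) = 9.92/(1 + 72.7) = 9.92/73.7000 = 0.1346

0.1346


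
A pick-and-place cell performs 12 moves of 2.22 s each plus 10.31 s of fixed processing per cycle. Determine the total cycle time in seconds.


T = 12*2.22 + 10.31 = 36.9500

36.9500 s


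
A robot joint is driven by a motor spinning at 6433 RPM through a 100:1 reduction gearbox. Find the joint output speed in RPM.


omega_joint = omega_motor / N = 6433 / 100 = 64.3300

64.3300 RPM


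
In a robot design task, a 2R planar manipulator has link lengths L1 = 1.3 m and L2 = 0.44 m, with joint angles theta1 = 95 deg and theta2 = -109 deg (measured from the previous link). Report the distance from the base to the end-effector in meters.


x = L1*cos(th1) + L2*cos(th1+th2) = 0.313628
y = L1*sin(th1) + L2*sin(th1+th2) = 1.188607
d = sqrt(x^2 + y^2) = sqrt(0.098363 + 1.412787) = 1.2293

1.2293 m


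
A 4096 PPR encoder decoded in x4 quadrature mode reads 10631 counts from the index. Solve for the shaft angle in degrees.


angle = counts * 360 / (PPR*4) = 10631 * 360 / 16384 = 233.5913

233.5913 degrees


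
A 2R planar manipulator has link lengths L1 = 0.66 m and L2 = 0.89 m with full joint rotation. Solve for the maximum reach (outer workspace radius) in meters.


r_max = L1 + L2 = 0.66 + 0.89 = 1.5500

1.5500 m


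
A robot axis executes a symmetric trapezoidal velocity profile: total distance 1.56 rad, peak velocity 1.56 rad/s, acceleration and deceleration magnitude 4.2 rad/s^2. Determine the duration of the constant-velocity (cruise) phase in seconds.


t_acc = v/a = 0.371429 s, d_acc = v^2/(2a) = 0.289714 rad each
d_cruise = 1.56 - 2*0.289714 = 0.980572 rad
t_cruise = d_cruise/v = 0.980572/1.56 = 0.6286

0.6286 s


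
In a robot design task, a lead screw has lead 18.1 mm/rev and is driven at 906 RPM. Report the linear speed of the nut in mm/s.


v = lead * (RPM/60) = 18.1*906/60 = 273.3100

273.3100 mm/s


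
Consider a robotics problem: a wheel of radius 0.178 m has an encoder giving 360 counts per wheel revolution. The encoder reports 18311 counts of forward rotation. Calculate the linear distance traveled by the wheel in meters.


revs = 18311/360 = 50.863889
d = revs * 2*pi*r = 50.863889 * 2*pi*0.178 = 56.8865

56.8865 m


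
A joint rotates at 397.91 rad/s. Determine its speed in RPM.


RPM = 397.91 * 60/(2*pi) = 3799.7606

3799.7606 RPM


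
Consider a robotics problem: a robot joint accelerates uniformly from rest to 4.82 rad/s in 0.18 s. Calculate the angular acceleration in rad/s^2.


alpha = delta_omega / t = 4.82 / 0.18 = 26.7778

26.7778 rad/s^2


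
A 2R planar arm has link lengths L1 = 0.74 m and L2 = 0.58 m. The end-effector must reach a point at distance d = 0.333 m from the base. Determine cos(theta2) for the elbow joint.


cos(th2) = (d^2 - L1^2 - L2^2)/(2*L1*L2) = (0.333^2 - 0.74^2 - 0.58^2)/(2*0.74*0.58) = -0.9006

-0.9006


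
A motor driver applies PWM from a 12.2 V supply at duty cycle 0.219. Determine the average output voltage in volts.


V_avg = V_supply * D = 12.2*0.219 = 2.6718

2.6718 V


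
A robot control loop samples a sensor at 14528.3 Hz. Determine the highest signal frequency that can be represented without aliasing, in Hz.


f_max = f_s/2 = 14528.3/2 = 7264.1500

7264.1500 Hz


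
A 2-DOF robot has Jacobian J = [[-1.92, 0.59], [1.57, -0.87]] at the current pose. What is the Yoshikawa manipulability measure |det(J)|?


det(J) = -1.92*-0.87 - (0.59)*(1.57) = 0.7441
|det(J)| = 0.7441

0.7441


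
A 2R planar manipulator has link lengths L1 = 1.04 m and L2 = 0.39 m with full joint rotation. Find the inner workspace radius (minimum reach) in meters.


r_min = |L1 - L2| = |1.04 - 0.39| = 0.6500

0.6500 m


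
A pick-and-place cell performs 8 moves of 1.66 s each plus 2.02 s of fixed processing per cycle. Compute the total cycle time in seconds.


T = 8*1.66 + 2.02 = 15.3000

15.3000 s


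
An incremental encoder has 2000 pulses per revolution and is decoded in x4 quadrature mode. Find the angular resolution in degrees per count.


resolution = 360 / (PPR * 4) = 360 / 8000 = 0.0450

0.0450 degrees


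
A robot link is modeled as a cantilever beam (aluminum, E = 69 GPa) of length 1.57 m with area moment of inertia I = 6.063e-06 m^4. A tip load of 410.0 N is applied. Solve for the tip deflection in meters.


delta = F*L^3/(3*E*I) = 410.0*1.57^3/(3*6.900e+10*6.063e-06)
      = 1586.65613/1255041 = 0.0013

0.0013 m


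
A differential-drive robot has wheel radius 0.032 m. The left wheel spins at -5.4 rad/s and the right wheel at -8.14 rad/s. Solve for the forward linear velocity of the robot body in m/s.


v = r*(wR + wL)/2 = 0.032*(-8.14 + -5.4)/2 = -0.2166

-0.2166 m/s


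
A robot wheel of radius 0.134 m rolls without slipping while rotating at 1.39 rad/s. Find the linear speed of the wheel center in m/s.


v = omega * r = 1.39 * 0.134 = 0.1863

0.1863 m/s


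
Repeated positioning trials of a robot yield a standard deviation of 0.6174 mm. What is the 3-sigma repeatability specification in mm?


repeatability = 3*sigma = 3*0.6174 = 1.8522

1.8522 mm


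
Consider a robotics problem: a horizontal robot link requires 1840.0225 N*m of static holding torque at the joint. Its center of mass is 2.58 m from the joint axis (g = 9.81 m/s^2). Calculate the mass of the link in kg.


m = tau / (g*L) = 1840.0225 / (9.81 * 2.58) = 72.7000

72.7000 kg


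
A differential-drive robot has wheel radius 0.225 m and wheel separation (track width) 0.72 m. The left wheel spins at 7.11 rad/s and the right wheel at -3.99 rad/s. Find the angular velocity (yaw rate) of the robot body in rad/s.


omega = r*(wR - wL)/L = 0.225*(-3.99 - (7.11))/0.72 = -3.4688

-3.4688 rad/s


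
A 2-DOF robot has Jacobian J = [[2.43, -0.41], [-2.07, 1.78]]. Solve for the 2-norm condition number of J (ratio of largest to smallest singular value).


JJ^T eigenvalues: trace(JJ^T) = 13.5263, det(JJ^T) = det(J)^2 = 12.08744289
s_max^2 = (13.5263 + sqrt(134.61102013))/2 = 12.56424947
s_min^2 = (13.5263 - sqrt(134.61102013))/2 = 0.96205053
kappa = s_max/s_min = sqrt(12.56424947/0.96205053) = 3.6138

3.6138


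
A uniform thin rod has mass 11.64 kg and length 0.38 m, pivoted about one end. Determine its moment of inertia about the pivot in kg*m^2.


I = (1/3)*m*L^2 = (1/3)*11.64*0.38^2 = 0.5603

0.5603 kg*m^2


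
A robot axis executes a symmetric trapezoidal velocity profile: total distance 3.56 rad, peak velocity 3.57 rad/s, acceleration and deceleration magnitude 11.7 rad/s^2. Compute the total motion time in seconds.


t_acc = v/a = 3.57/11.7 = 0.305128 s
d_acc = v^2/(2a) = 0.544654 rad (each ramp)
d_cruise = 3.56 - 2*0.544654 = 2.470692 rad
t_cruise = 2.470692/3.57 = 0.692071 s
t_total = 2*0.305128 + 0.692071 = 1.3023

1.3023 s


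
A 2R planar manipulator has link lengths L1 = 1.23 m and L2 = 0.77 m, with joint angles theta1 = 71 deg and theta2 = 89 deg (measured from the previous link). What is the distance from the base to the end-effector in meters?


x = L1*cos(th1) + L2*cos(th1+th2) = -0.323114
y = L1*sin(th1) + L2*sin(th1+th2) = 1.426343
d = sqrt(x^2 + y^2) = sqrt(0.104403 + 2.034454) = 1.4625

1.4625 m


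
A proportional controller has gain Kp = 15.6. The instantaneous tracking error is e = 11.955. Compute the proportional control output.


u_P = Kp * e = 15.6 * 11.955 = 186.4980

186.4980


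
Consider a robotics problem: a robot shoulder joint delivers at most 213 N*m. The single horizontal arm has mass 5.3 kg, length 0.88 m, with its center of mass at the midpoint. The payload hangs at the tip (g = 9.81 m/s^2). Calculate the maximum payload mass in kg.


tau_arm = m_arm*g*(L/2) = 5.3*9.81*0.88/2 = 22.8769 N*m
tau_payload = tau_max - tau_arm = 213 - 22.8769 = 190.1231
m_payload = tau_payload / (g*L) = 190.1231 / (9.81*0.88) = 22.0233

22.0233 kg


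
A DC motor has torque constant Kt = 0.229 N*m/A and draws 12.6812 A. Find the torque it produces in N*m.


tau = Kt * I = 0.229*12.6812 = 2.9040

2.9040 N*m


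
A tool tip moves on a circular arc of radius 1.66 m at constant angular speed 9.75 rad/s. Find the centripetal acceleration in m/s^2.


a_c = omega^2 * r = 9.75^2 * 1.66 = 157.8037

157.8037 m/s^2


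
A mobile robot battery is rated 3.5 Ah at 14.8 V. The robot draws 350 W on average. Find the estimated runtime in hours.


E = 3.5*14.8 = 51.8000 Wh
t = E/P = 51.8000/350 = 0.1480

0.1480 hours


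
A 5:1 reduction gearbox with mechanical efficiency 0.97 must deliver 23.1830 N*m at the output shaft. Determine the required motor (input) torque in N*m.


tau_in = tau_out / (N * eta) = 23.1830 / (5 * 0.97) = 4.7800

4.7800 N*m


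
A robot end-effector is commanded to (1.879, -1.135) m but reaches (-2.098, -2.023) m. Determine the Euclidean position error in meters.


dx = -2.098 - (1.879) = -3.9770, dy = -2.023 - (-1.135) = -0.8880
err = sqrt(15.816529 + 0.788544) = 4.0749

4.0749 m


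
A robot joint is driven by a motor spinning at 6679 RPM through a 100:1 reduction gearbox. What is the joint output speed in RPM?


omega_joint = omega_motor / N = 6679 / 100 = 66.7900

66.7900 RPM


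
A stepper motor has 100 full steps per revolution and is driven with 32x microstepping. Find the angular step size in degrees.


step = 360/(100*32) = 360/3200 = 0.1125

0.1125 degrees


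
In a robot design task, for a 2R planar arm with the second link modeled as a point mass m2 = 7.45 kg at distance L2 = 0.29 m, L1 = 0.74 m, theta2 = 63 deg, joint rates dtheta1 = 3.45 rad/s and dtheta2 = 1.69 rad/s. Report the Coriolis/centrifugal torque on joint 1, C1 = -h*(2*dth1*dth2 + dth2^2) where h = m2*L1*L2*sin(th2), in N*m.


h = m2*L1*L2*sin(th2) = 7.45*0.74*0.29*sin(63 deg) = 1.424515
C1 = -h*(2*3.45*1.69 + 1.69^2) = -1.424515*14.5171 = -20.6798

-20.6798 N*m


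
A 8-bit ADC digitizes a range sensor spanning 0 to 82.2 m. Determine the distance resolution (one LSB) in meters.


res = range / 2^n = 82.2/2^8 = 82.2/256 = 0.3211

0.3211 m


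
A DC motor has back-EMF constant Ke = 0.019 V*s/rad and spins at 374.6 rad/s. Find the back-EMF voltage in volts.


V_emf = Ke * omega = 0.019*374.6 = 7.1174

7.1174 V


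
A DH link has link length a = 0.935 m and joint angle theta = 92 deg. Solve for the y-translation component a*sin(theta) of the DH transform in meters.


a*sin(theta) = 0.935*sin(92 deg) = 0.9344

0.9344 m


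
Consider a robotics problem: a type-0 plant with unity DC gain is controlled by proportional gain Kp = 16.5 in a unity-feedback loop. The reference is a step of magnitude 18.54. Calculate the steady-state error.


e_ss = R/(1 + Kp) = 18.54/(1 + 16.5) = 18.54/17.5000 = 1.0594

1.0594


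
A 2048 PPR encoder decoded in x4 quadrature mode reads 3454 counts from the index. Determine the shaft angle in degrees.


angle = counts * 360 / (PPR*4) = 3454 * 360 / 8192 = 151.7871

151.7871 degrees


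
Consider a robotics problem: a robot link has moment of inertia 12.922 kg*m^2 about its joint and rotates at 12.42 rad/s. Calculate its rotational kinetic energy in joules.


KE = (1/2)*I*omega^2 = 0.5*12.922*12.42^2 = 996.6506

996.6506 J


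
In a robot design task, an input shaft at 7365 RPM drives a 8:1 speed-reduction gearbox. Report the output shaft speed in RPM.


omega_out = omega_in / N = 7365 / 8 = 920.6250

920.6250 RPM


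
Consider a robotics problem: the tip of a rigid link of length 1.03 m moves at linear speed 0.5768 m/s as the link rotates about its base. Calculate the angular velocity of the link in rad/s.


omega = v / L = 0.5768 / 1.03 = 0.5600

0.5600 rad/s


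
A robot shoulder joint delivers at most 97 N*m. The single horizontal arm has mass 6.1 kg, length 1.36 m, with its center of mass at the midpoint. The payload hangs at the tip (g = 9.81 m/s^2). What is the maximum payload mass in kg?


tau_arm = m_arm*g*(L/2) = 6.1*9.81*1.36/2 = 40.6919 N*m
tau_payload = tau_max - tau_arm = 97 - 40.6919 = 56.3081
m_payload = tau_payload / (g*L) = 56.3081 / (9.81*1.36) = 4.2205

4.2205 kg


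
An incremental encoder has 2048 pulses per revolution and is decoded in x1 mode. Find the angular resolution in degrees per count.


resolution = 360 / (PPR * 1) = 360 / 2048 = 0.1758

0.1758 degrees


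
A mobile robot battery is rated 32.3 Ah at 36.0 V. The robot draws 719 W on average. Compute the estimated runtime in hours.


E = 32.3*36.0 = 1162.8000 Wh
t = E/P = 1162.8000/719 = 1.6172

1.6172 hours


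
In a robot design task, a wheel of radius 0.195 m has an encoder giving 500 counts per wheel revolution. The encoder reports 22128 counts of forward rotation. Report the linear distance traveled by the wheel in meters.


revs = 22128/500 = 44.256000
d = revs * 2*pi*r = 44.256000 * 2*pi*0.195 = 54.2234

54.2234 m


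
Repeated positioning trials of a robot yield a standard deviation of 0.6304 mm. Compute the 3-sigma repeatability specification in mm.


repeatability = 3*sigma = 3*0.6304 = 1.8912

1.8912 mm


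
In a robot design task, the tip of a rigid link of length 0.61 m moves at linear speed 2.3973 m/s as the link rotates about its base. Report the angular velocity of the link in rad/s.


omega = v / L = 2.3973 / 0.61 = 3.9300

3.9300 rad/s


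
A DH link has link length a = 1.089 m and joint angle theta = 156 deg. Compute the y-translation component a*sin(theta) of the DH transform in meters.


a*sin(theta) = 1.089*sin(156 deg) = 0.4429

0.4429 m


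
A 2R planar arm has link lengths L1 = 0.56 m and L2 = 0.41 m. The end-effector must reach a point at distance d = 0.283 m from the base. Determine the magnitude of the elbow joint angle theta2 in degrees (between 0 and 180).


cos(th2) = (d^2 - L1^2 - L2^2)/(2*L1*L2) = (0.283^2 - 0.56^2 - 0.41^2)/(2*0.56*0.41) = -0.87458841
th2 = acos(-0.87458841) = 150.9963 deg

150.9963 degrees


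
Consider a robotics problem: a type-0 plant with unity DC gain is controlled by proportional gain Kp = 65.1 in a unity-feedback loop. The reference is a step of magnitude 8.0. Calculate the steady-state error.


e_ss = R/(1 + Kp) = 8.0/(1 + 65.1) = 8.0/66.1000 = 0.1210

0.1210


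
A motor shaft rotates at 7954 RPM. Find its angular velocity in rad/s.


omega = 7954 * 2*pi/60 = 832.9409

832.9409 rad/s


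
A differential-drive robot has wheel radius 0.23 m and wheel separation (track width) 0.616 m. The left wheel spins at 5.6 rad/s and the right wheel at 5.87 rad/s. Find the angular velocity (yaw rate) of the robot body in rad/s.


omega = r*(wR - wL)/L = 0.23*(5.87 - (5.6))/0.616 = 0.1008

0.1008 rad/s


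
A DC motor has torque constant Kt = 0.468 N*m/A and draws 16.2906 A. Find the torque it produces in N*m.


tau = Kt * I = 0.468*16.2906 = 7.6240

7.6240 N*m


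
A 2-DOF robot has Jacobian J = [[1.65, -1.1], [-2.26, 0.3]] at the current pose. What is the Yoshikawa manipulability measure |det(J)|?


det(J) = 1.65*0.3 - (-1.1)*(-2.26) = -1.9910
|det(J)| = 1.9910

1.9910


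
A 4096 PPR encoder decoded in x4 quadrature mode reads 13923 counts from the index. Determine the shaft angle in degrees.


angle = counts * 360 / (PPR*4) = 13923 * 360 / 16384 = 305.9253

305.9253 degrees


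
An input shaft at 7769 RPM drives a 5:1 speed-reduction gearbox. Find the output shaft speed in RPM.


omega_out = omega_in / N = 7769 / 5 = 1553.8000

1553.8000 RPM


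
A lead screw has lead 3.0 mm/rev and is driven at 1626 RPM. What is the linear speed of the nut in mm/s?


v = lead * (RPM/60) = 3.0*1626/60 = 81.3000

81.3000 mm/s


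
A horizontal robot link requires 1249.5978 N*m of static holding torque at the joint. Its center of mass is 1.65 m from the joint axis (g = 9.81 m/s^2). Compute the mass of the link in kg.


m = tau / (g*L) = 1249.5978 / (9.81 * 1.65) = 77.2000

77.2000 kg


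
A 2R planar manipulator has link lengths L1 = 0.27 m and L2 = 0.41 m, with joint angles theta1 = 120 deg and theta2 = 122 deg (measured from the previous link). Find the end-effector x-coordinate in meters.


x = L1*cos(th1) + L2*cos(th1+th2) = 0.27*cos(120 deg) + 0.41*cos(242 deg) = -0.3275

-0.3275 m


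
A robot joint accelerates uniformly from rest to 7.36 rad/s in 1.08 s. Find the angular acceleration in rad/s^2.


alpha = delta_omega / t = 7.36 / 1.08 = 6.8148

6.8148 rad/s^2


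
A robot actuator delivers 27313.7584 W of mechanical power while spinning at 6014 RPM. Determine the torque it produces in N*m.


omega = 6014 * 2*pi/60 = 629.784607 rad/s
tau = P / omega = 27313.7584 / 629.784607 = 43.3700

43.3700 N*m


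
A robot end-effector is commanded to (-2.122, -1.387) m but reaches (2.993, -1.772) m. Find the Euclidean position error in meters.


dx = 2.993 - (-2.122) = 5.1150, dy = -1.772 - (-1.387) = -0.3850
err = sqrt(26.163225 + 0.148225) = 5.1295

5.1295 m


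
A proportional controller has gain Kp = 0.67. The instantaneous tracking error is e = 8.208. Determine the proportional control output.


u_P = Kp * e = 0.67 * 8.208 = 5.4994

5.4994


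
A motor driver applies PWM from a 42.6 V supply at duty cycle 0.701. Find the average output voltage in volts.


V_avg = V_supply * D = 42.6*0.701 = 29.8626

29.8626 V


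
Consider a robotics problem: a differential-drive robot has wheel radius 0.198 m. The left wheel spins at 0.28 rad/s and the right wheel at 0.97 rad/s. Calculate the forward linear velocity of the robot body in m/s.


v = r*(wR + wL)/2 = 0.198*(0.97 + 0.28)/2 = 0.1237

0.1237 m/s


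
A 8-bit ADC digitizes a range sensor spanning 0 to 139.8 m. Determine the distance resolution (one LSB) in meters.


res = range / 2^n = 139.8/2^8 = 139.8/256 = 0.5461

0.5461 m


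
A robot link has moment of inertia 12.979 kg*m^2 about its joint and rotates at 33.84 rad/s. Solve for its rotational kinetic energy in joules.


KE = (1/2)*I*omega^2 = 0.5*12.979*33.84^2 = 7431.4224

7431.4224 J


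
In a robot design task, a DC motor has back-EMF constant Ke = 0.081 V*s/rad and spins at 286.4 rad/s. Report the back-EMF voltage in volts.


V_emf = Ke * omega = 0.081*286.4 = 23.1984

23.1984 V


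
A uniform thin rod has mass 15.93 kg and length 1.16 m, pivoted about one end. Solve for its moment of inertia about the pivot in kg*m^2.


I = (1/3)*m*L^2 = (1/3)*15.93*1.16^2 = 7.1451

7.1451 kg*m^2


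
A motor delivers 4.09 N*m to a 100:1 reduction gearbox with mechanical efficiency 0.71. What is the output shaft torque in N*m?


tau_out = tau_in * N * eta = 4.09 * 100 * 0.71 = 290.3900

290.3900 N*m


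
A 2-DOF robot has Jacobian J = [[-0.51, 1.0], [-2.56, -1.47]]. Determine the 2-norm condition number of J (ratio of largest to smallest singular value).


JJ^T eigenvalues: trace(JJ^T) = 9.9746, det(JJ^T) = det(J)^2 = 10.95411409
s_max^2 = (9.9746 + sqrt(55.67618880))/2 = 8.71812393
s_min^2 = (9.9746 - sqrt(55.67618880))/2 = 1.25647607
kappa = s_max/s_min = sqrt(8.71812393/1.25647607) = 2.6341

2.6341


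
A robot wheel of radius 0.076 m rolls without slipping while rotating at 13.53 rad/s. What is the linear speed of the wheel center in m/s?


v = omega * r = 13.53 * 0.076 = 1.0283

1.0283 m/s


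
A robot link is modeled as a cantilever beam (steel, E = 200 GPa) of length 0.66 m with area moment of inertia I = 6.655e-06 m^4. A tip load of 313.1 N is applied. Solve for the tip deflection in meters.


delta = F*L^3/(3*E*I) = 313.1*0.66^3/(3*2.000e+11*6.655e-06)
      = 90.0149976/3993000 = 2.2543e-05

2.2543e-05 m


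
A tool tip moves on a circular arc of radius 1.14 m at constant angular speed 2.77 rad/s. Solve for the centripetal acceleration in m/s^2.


a_c = omega^2 * r = 2.77^2 * 1.14 = 8.7471

8.7471 m/s^2


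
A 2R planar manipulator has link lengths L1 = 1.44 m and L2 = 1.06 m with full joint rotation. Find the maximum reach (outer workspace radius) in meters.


r_max = L1 + L2 = 1.44 + 1.06 = 2.5000

2.5000 m


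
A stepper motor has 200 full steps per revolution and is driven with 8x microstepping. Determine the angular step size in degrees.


step = 360/(200*8) = 360/1600 = 0.2250

0.2250 degrees


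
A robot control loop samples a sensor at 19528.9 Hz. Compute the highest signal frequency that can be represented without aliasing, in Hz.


f_max = f_s/2 = 19528.9/2 = 9764.4500

9764.4500 Hz


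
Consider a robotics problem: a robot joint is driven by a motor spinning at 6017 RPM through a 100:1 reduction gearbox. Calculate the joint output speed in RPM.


omega_joint = omega_motor / N = 6017 / 100 = 60.1700

60.1700 RPM


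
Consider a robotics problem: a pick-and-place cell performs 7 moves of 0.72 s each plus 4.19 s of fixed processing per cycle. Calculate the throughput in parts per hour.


T_cycle = 7*0.72 + 4.19 = 9.2300 s
rate = 3600/T = 390.0325

390.0325 parts/hour


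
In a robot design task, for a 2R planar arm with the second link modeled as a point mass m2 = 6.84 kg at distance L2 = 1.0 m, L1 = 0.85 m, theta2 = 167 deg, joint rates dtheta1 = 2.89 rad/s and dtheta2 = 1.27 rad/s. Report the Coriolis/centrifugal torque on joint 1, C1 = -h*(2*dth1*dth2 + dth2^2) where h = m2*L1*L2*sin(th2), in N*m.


h = m2*L1*L2*sin(th2) = 6.84*0.85*1.0*sin(167 deg) = 1.307865
C1 = -h*(2*2.89*1.27 + 1.27^2) = -1.307865*8.9535 = -11.7100

-11.7100 N*m


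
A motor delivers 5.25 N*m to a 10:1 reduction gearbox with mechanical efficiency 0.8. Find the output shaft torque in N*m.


tau_out = tau_in * N * eta = 5.25 * 10 * 0.8 = 42.0000

42.0000 N*m


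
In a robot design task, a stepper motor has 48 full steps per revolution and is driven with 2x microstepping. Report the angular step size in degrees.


step = 360/(48*2) = 360/96 = 3.7500

3.7500 degrees


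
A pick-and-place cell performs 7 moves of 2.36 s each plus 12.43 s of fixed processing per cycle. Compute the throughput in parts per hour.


T_cycle = 7*2.36 + 12.43 = 28.9500 s
rate = 3600/T = 124.3523

124.3523 parts/hour


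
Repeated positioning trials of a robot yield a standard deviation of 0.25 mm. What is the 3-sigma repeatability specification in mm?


repeatability = 3*sigma = 3*0.25 = 0.7500

0.7500 mm


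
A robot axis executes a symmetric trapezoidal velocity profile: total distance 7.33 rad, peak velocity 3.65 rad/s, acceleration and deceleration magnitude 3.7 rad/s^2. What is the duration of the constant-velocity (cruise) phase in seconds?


t_acc = v/a = 0.986486 s, d_acc = v^2/(2a) = 1.800338 rad each
d_cruise = 7.33 - 2*1.800338 = 3.729324 rad
t_cruise = d_cruise/v = 3.729324/3.65 = 1.0217

1.0217 s


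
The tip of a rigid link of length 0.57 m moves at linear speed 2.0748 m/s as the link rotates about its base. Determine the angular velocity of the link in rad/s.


omega = v / L = 2.0748 / 0.57 = 3.6400

3.6400 rad/s


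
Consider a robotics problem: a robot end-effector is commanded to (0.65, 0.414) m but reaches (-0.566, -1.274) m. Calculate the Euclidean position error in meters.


dx = -0.566 - (0.65) = -1.2160, dy = -1.274 - (0.414) = -1.6880
err = sqrt(1.478656 + 2.849344) = 2.0804

2.0804 m


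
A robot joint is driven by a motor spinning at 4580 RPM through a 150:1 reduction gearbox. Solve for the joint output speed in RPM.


omega_joint = omega_motor / N = 4580 / 150 = 30.5333

30.5333 RPM


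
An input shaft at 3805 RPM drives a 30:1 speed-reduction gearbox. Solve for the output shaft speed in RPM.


omega_out = omega_in / N = 3805 / 30 = 126.8333

126.8333 RPM


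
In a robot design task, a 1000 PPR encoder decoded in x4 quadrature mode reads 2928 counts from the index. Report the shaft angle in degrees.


angle = counts * 360 / (PPR*4) = 2928 * 360 / 4000 = 263.5200

263.5200 degrees


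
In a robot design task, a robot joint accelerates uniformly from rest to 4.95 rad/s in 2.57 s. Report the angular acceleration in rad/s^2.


alpha = delta_omega / t = 4.95 / 2.57 = 1.9261

1.9261 rad/s^2


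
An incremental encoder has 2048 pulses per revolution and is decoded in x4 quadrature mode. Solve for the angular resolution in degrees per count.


resolution = 360 / (PPR * 4) = 360 / 8192 = 0.0439

0.0439 degrees


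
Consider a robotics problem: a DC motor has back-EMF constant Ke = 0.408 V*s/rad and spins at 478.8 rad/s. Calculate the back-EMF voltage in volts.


V_emf = Ke * omega = 0.408*478.8 = 195.3504

195.3504 V


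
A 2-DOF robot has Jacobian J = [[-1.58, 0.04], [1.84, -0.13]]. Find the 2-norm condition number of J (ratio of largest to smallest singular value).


JJ^T eigenvalues: trace(JJ^T) = 5.9005, det(JJ^T) = det(J)^2 = 0.01737124
s_max^2 = (5.9005 + sqrt(34.74641529))/2 = 5.89755450
s_min^2 = (5.9005 - sqrt(34.74641529))/2 = 0.00294550
kappa = s_max/s_min = sqrt(5.89755450/0.00294550) = 44.7462

44.7462


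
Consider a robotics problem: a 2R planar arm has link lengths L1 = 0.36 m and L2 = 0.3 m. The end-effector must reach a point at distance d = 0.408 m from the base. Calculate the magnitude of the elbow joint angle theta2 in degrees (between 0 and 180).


cos(th2) = (d^2 - L1^2 - L2^2)/(2*L1*L2) = (0.408^2 - 0.36^2 - 0.3^2)/(2*0.36*0.3) = -0.24600000
th2 = acos(-0.24600000) = 104.2409 deg

104.2409 degrees


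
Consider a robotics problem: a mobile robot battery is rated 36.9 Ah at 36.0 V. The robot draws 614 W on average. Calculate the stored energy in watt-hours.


E = capacity * V = 36.9*36.0 = 1328.4000

1328.4000 Wh


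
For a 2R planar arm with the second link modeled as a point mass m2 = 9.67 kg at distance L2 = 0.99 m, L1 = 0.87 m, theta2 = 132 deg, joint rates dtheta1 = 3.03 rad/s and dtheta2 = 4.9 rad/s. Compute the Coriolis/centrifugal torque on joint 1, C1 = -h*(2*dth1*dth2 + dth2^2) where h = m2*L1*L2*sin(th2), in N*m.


h = m2*L1*L2*sin(th2) = 9.67*0.87*0.99*sin(132 deg) = 6.189483
C1 = -h*(2*3.03*4.9 + 4.9^2) = -6.189483*53.7040 = -332.4000

-332.4000 N*m


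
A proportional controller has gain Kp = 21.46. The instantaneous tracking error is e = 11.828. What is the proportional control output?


u_P = Kp * e = 21.46 * 11.828 = 253.8289

253.8289


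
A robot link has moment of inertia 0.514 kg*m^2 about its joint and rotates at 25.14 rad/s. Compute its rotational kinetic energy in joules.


KE = (1/2)*I*omega^2 = 0.5*0.514*25.14^2 = 162.4290

162.4290 J


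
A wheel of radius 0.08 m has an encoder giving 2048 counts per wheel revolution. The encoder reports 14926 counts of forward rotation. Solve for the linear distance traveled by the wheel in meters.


revs = 14926/2048 = 7.288086
d = revs * 2*pi*r = 7.288086 * 2*pi*0.08 = 3.6634

3.6634 m


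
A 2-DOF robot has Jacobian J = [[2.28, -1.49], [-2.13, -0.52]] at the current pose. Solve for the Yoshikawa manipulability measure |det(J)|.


det(J) = 2.28*-0.52 - (-1.49)*(-2.13) = -4.3593
|det(J)| = 4.3593

4.3593


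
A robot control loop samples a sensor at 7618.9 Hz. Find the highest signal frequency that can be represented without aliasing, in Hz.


f_max = f_s/2 = 7618.9/2 = 3809.4500

3809.4500 Hz


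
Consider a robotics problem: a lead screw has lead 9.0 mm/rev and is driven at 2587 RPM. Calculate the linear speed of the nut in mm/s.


v = lead * (RPM/60) = 9.0*2587/60 = 388.0500

388.0500 mm/s


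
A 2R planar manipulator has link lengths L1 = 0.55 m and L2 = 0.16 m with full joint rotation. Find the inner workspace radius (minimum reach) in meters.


r_min = |L1 - L2| = |0.55 - 0.16| = 0.3900

0.3900 m


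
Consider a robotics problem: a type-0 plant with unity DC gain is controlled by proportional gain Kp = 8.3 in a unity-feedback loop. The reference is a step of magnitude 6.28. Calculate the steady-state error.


e_ss = R/(1 + Kp) = 6.28/(1 + 8.3) = 6.28/9.3000 = 0.6753

0.6753


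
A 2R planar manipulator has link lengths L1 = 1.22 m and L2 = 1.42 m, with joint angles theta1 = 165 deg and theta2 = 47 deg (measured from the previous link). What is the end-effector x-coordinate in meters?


x = L1*cos(th1) + L2*cos(th1+th2) = 1.22*cos(165 deg) + 1.42*cos(212 deg) = -2.3827

-2.3827 m


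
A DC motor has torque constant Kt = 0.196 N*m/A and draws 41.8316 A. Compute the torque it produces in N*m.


tau = Kt * I = 0.196*41.8316 = 8.1990

8.1990 N*m


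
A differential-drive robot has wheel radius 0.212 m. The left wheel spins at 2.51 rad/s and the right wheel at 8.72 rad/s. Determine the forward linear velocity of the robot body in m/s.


v = r*(wR + wL)/2 = 0.212*(8.72 + 2.51)/2 = 1.1904

1.1904 m/s


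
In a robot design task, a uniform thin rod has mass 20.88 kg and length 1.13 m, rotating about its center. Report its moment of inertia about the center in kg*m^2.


I = (1/12)*m*L^2 = (1/12)*20.88*1.13^2 = 2.2218

2.2218 kg*m^2


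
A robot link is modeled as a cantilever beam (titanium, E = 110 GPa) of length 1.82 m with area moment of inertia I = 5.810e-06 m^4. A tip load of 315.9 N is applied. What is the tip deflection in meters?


delta = F*L^3/(3*E*I) = 315.9*1.82^3/(3*1.100e+11*5.810e-06)
      = 1904.4246312/1917300 = 9.9328e-04

9.9328e-04 m


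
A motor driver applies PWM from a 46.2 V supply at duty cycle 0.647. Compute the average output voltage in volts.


V_avg = V_supply * D = 46.2*0.647 = 29.8914

29.8914 V


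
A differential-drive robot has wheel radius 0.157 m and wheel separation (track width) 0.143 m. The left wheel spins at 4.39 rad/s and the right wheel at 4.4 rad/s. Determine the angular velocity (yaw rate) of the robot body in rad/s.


omega = r*(wR - wL)/L = 0.157*(4.4 - (4.39))/0.143 = 0.0110

0.0110 rad/s


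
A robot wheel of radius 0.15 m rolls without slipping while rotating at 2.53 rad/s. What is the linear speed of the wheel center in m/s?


v = omega * r = 2.53 * 0.15 = 0.3795

0.3795 m/s


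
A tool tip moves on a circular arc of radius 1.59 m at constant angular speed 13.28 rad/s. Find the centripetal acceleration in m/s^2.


a_c = omega^2 * r = 13.28^2 * 1.59 = 280.4099

280.4099 m/s^2


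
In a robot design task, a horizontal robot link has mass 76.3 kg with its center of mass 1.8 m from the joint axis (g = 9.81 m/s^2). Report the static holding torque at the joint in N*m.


tau = m*g*L = 76.3 * 9.81 * 1.8 = 1347.3054

1347.3054 N*m


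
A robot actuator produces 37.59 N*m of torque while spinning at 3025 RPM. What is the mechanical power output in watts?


omega = 3025 * 2*pi/60 = 316.777259 rad/s
P = tau * omega = 37.59 * 316.777259 = 11907.6572

11907.6572 W


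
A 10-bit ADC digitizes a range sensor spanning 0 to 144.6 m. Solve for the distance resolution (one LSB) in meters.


res = range / 2^n = 144.6/2^10 = 144.6/1024 = 0.1412

0.1412 m


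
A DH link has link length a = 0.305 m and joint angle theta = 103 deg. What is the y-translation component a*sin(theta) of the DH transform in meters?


a*sin(theta) = 0.305*sin(103 deg) = 0.2972

0.2972 m


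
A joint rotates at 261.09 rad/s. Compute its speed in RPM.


RPM = 261.09 * 60/(2*pi) = 2493.2258

2493.2258 RPM


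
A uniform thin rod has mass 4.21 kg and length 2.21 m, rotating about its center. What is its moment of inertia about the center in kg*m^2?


I = (1/12)*m*L^2 = (1/12)*4.21*2.21^2 = 1.7135

1.7135 kg*m^2


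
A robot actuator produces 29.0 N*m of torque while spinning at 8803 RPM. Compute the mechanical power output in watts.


omega = 8803 * 2*pi/60 = 921.848004 rad/s
P = tau * omega = 29.0 * 921.848004 = 26733.5921

26733.5921 W


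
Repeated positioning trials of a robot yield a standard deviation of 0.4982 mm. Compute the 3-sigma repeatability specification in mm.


repeatability = 3*sigma = 3*0.4982 = 1.4946

1.4946 mm


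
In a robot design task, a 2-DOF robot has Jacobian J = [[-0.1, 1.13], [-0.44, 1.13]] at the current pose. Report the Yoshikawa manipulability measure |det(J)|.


det(J) = -0.1*1.13 - (1.13)*(-0.44) = 0.3842
|det(J)| = 0.3842

0.3842


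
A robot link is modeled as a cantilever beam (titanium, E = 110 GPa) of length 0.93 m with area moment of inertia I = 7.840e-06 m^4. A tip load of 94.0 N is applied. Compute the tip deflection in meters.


delta = F*L^3/(3*E*I) = 94.0*0.93^3/(3*1.100e+11*7.840e-06)
      = 75.609558/2587200 = 2.9224e-05

2.9224e-05 m


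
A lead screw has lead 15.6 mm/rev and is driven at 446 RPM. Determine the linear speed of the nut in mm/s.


v = lead * (RPM/60) = 15.6*446/60 = 115.9600

115.9600 mm/s


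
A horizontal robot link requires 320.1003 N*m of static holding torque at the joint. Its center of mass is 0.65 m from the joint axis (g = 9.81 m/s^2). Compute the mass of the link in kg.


m = tau / (g*L) = 320.1003 / (9.81 * 0.65) = 50.2000

50.2000 kg


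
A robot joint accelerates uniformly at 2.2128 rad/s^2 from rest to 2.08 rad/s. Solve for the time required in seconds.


t = delta_omega / alpha = 2.08 / 2.2128 = 0.9400

0.9400 s


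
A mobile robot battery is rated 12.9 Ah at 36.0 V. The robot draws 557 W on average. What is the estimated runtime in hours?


E = 12.9*36.0 = 464.4000 Wh
t = E/P = 464.4000/557 = 0.8338

0.8338 hours


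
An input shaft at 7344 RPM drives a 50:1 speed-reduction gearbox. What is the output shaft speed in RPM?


omega_out = omega_in / N = 7344 / 50 = 146.8800

146.8800 RPM


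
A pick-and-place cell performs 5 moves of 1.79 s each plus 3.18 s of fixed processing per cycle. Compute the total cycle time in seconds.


T = 5*1.79 + 3.18 = 12.1300

12.1300 s


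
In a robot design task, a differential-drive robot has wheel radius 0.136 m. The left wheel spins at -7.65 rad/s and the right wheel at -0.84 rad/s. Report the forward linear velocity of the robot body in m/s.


v = r*(wR + wL)/2 = 0.136*(-0.84 + -7.65)/2 = -0.5773

-0.5773 m/s


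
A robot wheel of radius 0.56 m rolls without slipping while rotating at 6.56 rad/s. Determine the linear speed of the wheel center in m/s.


v = omega * r = 6.56 * 0.56 = 3.6736

3.6736 m/s


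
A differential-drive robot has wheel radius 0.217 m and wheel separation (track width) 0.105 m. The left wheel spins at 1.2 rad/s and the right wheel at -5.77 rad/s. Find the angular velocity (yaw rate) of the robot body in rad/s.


omega = r*(wR - wL)/L = 0.217*(-5.77 - (1.2))/0.105 = -14.4047

-14.4047 rad/s


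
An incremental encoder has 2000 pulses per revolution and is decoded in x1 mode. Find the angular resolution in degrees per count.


resolution = 360 / (PPR * 1) = 360 / 2000 = 0.1800

0.1800 degrees


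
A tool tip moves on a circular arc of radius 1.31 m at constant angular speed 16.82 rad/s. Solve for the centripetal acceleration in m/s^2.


a_c = omega^2 * r = 16.82^2 * 1.31 = 370.6152

370.6152 m/s^2


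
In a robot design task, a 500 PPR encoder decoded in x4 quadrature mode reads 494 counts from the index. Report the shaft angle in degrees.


angle = counts * 360 / (PPR*4) = 494 * 360 / 2000 = 88.9200

88.9200 degrees


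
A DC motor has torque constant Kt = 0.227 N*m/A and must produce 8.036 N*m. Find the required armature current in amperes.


I = tau / Kt = 8.036/0.227 = 35.4009

35.4009 A


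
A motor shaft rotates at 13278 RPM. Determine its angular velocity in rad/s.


omega = 13278 * 2*pi/60 = 1390.4689

1390.4689 rad/s


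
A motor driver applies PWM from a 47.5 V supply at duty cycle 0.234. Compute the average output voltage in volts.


V_avg = V_supply * D = 47.5*0.234 = 11.1150

11.1150 V


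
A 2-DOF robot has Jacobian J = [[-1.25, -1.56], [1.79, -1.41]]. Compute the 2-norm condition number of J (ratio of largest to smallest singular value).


JJ^T eigenvalues: trace(JJ^T) = 9.1883, det(JJ^T) = det(J)^2 = 20.74711401
s_max^2 = (9.1883 + sqrt(1.43640085))/2 = 5.19339971
s_min^2 = (9.1883 - sqrt(1.43640085))/2 = 3.99490029
kappa = s_max/s_min = sqrt(5.19339971/3.99490029) = 1.1402

1.1402


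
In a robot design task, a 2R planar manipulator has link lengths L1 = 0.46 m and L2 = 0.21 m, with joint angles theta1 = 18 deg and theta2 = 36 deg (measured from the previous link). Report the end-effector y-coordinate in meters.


y = L1*sin(th1) + L2*sin(th1+th2) = 0.46*sin(18 deg) + 0.21*sin(54 deg) = 0.3120

0.3120 m


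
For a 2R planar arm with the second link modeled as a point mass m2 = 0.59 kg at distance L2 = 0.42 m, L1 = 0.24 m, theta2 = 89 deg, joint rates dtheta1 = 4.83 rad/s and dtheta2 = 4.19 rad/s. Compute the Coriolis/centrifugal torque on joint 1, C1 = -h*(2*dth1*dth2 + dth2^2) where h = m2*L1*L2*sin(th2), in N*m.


h = m2*L1*L2*sin(th2) = 0.59*0.24*0.42*sin(89 deg) = 0.059463
C1 = -h*(2*4.83*4.19 + 4.19^2) = -0.059463*58.0315 = -3.4507

-3.4507 N*m


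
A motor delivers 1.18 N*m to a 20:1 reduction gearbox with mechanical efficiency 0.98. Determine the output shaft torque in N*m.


tau_out = tau_in * N * eta = 1.18 * 20 * 0.98 = 23.1280

23.1280 N*m


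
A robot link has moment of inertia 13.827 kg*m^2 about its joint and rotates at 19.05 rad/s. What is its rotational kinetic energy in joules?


KE = (1/2)*I*omega^2 = 0.5*13.827*19.05^2 = 2508.9264

2508.9264 J


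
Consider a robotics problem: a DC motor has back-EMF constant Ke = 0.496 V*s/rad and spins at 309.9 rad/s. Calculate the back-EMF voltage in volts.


V_emf = Ke * omega = 0.496*309.9 = 153.7104

153.7104 V


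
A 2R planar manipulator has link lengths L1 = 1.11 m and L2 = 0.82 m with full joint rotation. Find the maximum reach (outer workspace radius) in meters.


r_max = L1 + L2 = 1.11 + 0.82 = 1.9300

1.9300 m


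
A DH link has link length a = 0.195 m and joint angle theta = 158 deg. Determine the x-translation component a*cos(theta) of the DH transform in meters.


a*cos(theta) = 0.195*cos(158 deg) = -0.1808

-0.1808 m


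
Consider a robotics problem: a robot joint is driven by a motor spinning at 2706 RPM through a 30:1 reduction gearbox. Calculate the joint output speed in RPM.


omega_joint = omega_motor / N = 2706 / 30 = 90.2000

90.2000 RPM


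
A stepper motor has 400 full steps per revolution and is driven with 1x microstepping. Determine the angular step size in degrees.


step = 360/(400*1) = 360/400 = 0.9000

0.9000 degrees


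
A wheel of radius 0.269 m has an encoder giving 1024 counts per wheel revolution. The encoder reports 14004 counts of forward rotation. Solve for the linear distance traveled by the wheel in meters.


revs = 14004/1024 = 13.675781
d = revs * 2*pi*r = 13.675781 * 2*pi*0.269 = 23.1145

23.1145 m


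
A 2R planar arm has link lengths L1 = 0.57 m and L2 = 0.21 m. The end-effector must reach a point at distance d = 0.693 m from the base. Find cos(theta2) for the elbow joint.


cos(th2) = (d^2 - L1^2 - L2^2)/(2*L1*L2) = (0.693^2 - 0.57^2 - 0.21^2)/(2*0.57*0.21) = 0.4647

0.4647


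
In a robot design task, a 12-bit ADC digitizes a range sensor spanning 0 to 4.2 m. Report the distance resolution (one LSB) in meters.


res = range / 2^n = 4.2/2^12 = 4.2/4096 = 0.0010

0.0010 m


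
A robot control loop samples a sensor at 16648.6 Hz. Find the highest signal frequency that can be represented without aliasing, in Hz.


f_max = f_s/2 = 16648.6/2 = 8324.3000

8324.3000 Hz


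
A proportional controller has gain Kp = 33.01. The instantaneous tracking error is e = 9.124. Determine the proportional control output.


u_P = Kp * e = 33.01 * 9.124 = 301.1832

301.1832


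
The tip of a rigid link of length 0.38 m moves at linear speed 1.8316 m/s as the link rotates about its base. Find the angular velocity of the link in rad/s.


omega = v / L = 1.8316 / 0.38 = 4.8200

4.8200 rad/s
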